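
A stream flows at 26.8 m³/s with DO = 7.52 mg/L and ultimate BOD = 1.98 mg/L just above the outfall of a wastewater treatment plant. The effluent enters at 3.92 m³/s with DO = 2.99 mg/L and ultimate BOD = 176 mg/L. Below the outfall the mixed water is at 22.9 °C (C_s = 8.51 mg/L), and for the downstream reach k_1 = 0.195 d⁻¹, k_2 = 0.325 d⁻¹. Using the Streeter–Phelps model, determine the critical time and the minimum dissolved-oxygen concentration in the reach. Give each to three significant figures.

t_c ≈ 3.59 d; minimum DO ≈ 1.30 mg/L

Mixed DO = (26.8×7.52 + 3.92×2.99)/(26.8+3.92) = 213.3/30.72 = 6.942 mg/L.
Mixed L₀ = (26.8×1.98 + 3.92×176)/(30.72) = 743.0/30.72 = 24.19 mg/L.
Initial deficit D₀ = C_s − DO₀ = 8.51 − 6.942 = 1.568 mg/L.
t_c = (1/0.1300) ln[(0.325/0.195)(1 − 1.568×0.1300/(0.195×24.19))] = 7.692 × ln(1.595) = 3.590 d.
D_c = (0.195/0.325) × 24.19 × e^(−0.195×3.590) = 0.6000 × 24.19 × 0.4966 = 7.206 mg/L.
Minimum DO = 8.51 − 7.206 = 1.304 mg/L.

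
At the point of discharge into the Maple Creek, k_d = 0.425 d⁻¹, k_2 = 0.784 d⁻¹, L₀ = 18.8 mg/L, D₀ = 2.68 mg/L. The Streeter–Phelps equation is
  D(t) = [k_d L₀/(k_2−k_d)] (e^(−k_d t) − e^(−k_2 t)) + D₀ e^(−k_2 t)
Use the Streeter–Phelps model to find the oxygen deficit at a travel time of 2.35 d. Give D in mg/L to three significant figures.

k_d L₀/(k_2−k_d) = 0.425×18.8/(0.784−0.425) = 7.990/0.3590 = 22.26 mg/L.
e^(−k_d t) = e^(−0.425×2.350) = 0.3683; e^(−k_2 t) = e^(−0.784×2.350) = 0.1584.
D = 22.26 × (0.3683 − 0.1584) + 2.68 × 0.1584 = 4.672 + 0.4246 = 5.096 mg/L.

D ≈ 5.10 mg/L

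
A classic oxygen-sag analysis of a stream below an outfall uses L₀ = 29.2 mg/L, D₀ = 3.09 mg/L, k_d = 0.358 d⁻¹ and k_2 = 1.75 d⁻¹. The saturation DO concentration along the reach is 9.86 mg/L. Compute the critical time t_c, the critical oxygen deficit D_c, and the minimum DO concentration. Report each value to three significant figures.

At the critical point dD/dt = 0, so k_d L₀ e^(−k_d t) = k_2 D. Substituting D(t) from the Streeter–Phelps equation and solving for t gives
t_c = ln[(k_2/k_d)(1 − D₀(k_2−k_d)/(k_d L₀))] / (k_2−k_d).
Here k_2−k_d = 1.392 d⁻¹ and 1 − D₀(k_2−k_d)/(k_d L₀) = 1 − 3.09×1.392/(0.358×29.2) = 0.5885, so
t_c = ln(4.888 × 0.5885) / 1.392 = 1.057 / 1.392 = 0.7591 d.
D_c = (k_d/k_2) L₀ e^(−k_d t_c) = (0.358/1.75) × 29.2 × e^(−0.358×0.7591) = 0.2046 × 29.2 × 0.7620 = 4.552 mg/L.
Minimum DO = C_s − D_c = 9.86 − 4.552 = 5.308 mg/L.

t_c ≈ 0.759 d; D_c ≈ 4.55 mg/L; min DO ≈ 5.31 mg/L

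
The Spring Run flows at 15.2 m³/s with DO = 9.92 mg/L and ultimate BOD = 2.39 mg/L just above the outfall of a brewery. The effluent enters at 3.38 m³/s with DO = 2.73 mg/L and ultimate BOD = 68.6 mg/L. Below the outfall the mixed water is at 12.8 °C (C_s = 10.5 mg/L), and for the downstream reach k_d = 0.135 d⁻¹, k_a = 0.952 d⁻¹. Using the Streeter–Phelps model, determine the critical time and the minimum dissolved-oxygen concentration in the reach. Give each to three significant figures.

Mixed DO = (15.2×9.92 + 3.38×2.73)/(15.2+3.38) = 160.0/18.58 = 8.612 mg/L.
Mixed L₀ = (15.2×2.39 + 3.38×68.6)/(18.58) = 268.2/18.58 = 14.43 mg/L.
Initial deficit D₀ = C_s − DO₀ = 10.5 − 8.612 = 1.888 mg/L.
t_c = (1/0.8170) ln[(0.952/0.135)(1 − 1.888×0.8170/(0.135×14.43))] = 1.224 × ln(1.470) = 0.4715 d.
D_c = (0.135/0.952) × 14.43 × e^(−0.135×0.4715) = 0.1418 × 14.43 × 0.9383 = 1.921 mg/L.
Minimum DO = 10.5 − 1.921 = 8.579 mg/L.

t_c ≈ 0.472 d; minimum DO ≈ 8.58 mg/L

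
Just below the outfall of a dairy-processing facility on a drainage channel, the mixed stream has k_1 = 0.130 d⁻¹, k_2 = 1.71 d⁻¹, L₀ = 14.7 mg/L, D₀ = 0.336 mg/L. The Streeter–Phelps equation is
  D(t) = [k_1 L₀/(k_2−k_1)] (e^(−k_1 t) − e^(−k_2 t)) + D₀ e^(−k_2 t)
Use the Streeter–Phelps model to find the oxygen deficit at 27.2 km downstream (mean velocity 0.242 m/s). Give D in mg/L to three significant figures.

Travel time t = x/v = 27.2 km / (0.242 m/s) = 27200 m / 0.242 m/s = 112400 s = 1.301 d.
k_1 L₀/(k_2−k_1) = 0.130×14.7/(1.71−0.130) = 1.911/1.580 = 1.209 mg/L.
e^(−k_1 t) = e^(−0.130×1.301) = 0.8444; e^(−k_2 t) = e^(−1.71×1.301) = 0.1081.
D = 1.209 × (0.8444 − 0.1081) + 0.336 × 0.1081 = 0.8905 + 0.03633 = 0.9269 mg/L.

D ≈ 0.927 mg/L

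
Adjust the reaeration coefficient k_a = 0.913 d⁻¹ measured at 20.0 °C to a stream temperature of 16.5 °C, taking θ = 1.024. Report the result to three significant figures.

k_a ≈ 0.840 d⁻¹

k_a(T₂) = k_a(T₁) · θ^(T₂−T₁) = 0.913 × 1.024^(16.5−20.0)
= 0.913 × 1.024^-3.50 = 0.913 × 0.9203 = 0.8403 d⁻¹.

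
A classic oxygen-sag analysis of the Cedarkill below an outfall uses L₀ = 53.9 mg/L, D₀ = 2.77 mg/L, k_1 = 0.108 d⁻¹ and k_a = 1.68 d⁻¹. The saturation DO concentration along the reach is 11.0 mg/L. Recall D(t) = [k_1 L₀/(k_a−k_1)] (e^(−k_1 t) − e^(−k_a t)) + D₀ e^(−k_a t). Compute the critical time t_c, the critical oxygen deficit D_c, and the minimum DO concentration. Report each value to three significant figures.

t_c ≈ 0.869 d; D_c ≈ 3.15 mg/L; min DO ≈ 7.85 mg/L

At the critical point dD/dt = 0, so k_1 L₀ e^(−k_1 t) = k_a D. Substituting D(t) from the Streeter–Phelps equation and solving for t gives
t_c = ln[(k_a/k_1)(1 − D₀(k_a−k_1)/(k_1 L₀))] / (k_a−k_1).
Here k_a−k_1 = 1.572 d⁻¹ and 1 − D₀(k_a−k_1)/(k_1 L₀) = 1 − 2.77×1.572/(0.108×53.9) = 0.2520, so
t_c = ln(15.56 × 0.2520) / 1.572 = 1.366 / 1.572 = 0.8689 d.
L(t_c) = L₀ e^(−k_1 t_c) = 53.9 × 0.9104 = 49.07 mg/L, and at the critical point k_a D_c = k_1 L, so D_c = (0.108/1.68) × 49.07 = 3.155 mg/L.
Minimum DO = C_s − D_c = 11.0 − 3.155 = 7.845 mg/L.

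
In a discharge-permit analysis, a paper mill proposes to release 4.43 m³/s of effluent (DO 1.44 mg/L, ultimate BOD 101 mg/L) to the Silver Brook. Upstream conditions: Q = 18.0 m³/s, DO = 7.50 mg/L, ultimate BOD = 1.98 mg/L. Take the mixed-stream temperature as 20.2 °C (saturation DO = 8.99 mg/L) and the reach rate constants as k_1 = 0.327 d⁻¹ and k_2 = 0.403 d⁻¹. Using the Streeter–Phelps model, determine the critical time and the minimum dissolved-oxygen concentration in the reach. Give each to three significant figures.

t_c ≈ 2.36 d; minimum DO ≈ 0.919 mg/L

Mixed DO = (18.0×7.50 + 4.43×1.44)/(18.0+4.43) = 141.4/22.43 = 6.303 mg/L.
Mixed L₀ = (18.0×1.98 + 4.43×101)/(22.43) = 483.1/22.43 = 21.54 mg/L.
Initial deficit D₀ = C_s − DO₀ = 8.99 − 6.303 = 2.687 mg/L.
t_c = (1/0.07600) ln[(0.403/0.327)(1 − 2.687×0.07600/(0.327×21.54))] = 13.16 × ln(1.197) = 2.363 d.
D_c = (0.327/0.403) × 21.54 × e^(−0.327×2.363) = 0.8114 × 21.54 × 0.4618 = 8.071 mg/L.
Minimum DO = 8.99 − 8.071 = 0.9193 mg/L.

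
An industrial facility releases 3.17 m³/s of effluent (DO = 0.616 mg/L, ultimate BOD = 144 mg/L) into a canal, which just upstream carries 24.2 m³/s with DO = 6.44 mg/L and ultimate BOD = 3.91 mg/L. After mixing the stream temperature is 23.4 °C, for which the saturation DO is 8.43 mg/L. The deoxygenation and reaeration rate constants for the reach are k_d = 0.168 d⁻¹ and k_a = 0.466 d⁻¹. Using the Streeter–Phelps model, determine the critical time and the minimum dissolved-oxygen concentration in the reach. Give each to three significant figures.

t_c ≈ 2.53 d; minimum DO ≈ 3.68 mg/L

Mixed DO = (24.2×6.44 + 3.17×0.616)/(24.2+3.17) = 157.8/27.37 = 5.765 mg/L.
Mixed L₀ = (24.2×3.91 + 3.17×144)/(27.37) = 551.1/27.37 = 20.14 mg/L.
Initial deficit D₀ = C_s − DO₀ = 8.43 − 5.765 = 2.665 mg/L.
t_c = (1/0.2980) ln[(0.466/0.168)(1 − 2.665×0.2980/(0.168×20.14))] = 3.356 × ln(2.123) = 2.526 d.
D_c = (0.168/0.466) × 20.14 × e^(−0.168×2.526) = 0.3605 × 20.14 × 0.6542 = 4.749 mg/L.
Minimum DO = 8.43 − 4.749 = 3.681 mg/L.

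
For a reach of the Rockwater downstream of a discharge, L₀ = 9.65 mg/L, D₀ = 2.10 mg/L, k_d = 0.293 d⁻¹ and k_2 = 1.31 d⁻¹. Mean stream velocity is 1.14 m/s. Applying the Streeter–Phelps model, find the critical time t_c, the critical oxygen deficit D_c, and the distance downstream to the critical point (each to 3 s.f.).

At the critical point dD/dt = 0, so k_d L₀ e^(−k_d t) = k_2 D. Substituting D(t) from the Streeter–Phelps equation and solving for t gives
t_c = ln[(k_2/k_d)(1 − D₀(k_2−k_d)/(k_d L₀))] / (k_2−k_d).
Here k_2−k_d = 1.017 d⁻¹ and 1 − D₀(k_2−k_d)/(k_d L₀) = 1 − 2.10×1.017/(0.293×9.65) = 0.2447, so
t_c = ln(4.471 × 0.2447) / 1.017 = 0.08970 / 1.017 = 0.08820 d.
L(t_c) = L₀ e^(−k_d t_c) = 9.65 × 0.9745 = 9.404 mg/L, and at the critical point k_2 D_c = k_d L, so D_c = (0.293/1.31) × 9.404 = 2.103 mg/L.
x_c = v t_c = 1.14 m/s × 0.08820 d × 86400 s/d = 8688 m ≈ 8.69 km.

t_c ≈ 0.0882 d; D_c ≈ 2.10 mg/L; x_c ≈ 8.69 km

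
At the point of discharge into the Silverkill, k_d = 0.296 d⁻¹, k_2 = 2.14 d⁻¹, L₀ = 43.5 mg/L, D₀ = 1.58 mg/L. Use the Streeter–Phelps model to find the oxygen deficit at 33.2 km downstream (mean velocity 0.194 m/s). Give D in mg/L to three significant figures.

Travel time t = x/v = 33.2 km / (0.194 m/s) = 33200 m / 0.194 m/s = 171100 s = 1.981 d.
k_d L₀/(k_2−k_d) = 0.296×43.5/(2.14−0.296) = 12.88/1.844 = 6.983 mg/L.
e^(−k_d t) = e^(−0.296×1.981) = 0.5564; e^(−k_2 t) = e^(−2.14×1.981) = 0.01443.
D = 6.983 × (0.5564 − 0.01443) + 1.58 × 0.01443 = 3.784 + 0.02279 = 3.807 mg/L.

D ≈ 3.81 mg/L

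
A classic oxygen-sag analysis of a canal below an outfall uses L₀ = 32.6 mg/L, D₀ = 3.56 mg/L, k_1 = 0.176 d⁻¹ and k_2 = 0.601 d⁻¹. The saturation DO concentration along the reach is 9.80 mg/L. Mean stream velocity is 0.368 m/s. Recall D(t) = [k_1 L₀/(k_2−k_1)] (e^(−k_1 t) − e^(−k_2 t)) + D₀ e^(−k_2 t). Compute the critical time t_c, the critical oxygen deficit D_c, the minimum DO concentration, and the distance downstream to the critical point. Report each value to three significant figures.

t_c ≈ 2.17 d; D_c ≈ 6.52 mg/L; min DO ≈ 3.28 mg/L; x_c ≈ 69.0 km

With k_2/k_1 = 3.415 and 1 − D₀(k_2−k_1)/(k_1 L₀) = 0.7363,
t_c = ln(3.415 × 0.7363) / (0.601 − 0.176) = ln(2.514) / 0.4250 = 0.9220/0.4250 = 2.169 d.
D_c = (k_1/k_2) L₀ e^(−k_1 t_c) = (0.176/0.601) × 32.6 × e^(−0.176×2.169) = 0.2928 × 32.6 × 0.6826 = 6.517 mg/L.
Minimum DO = C_s − D_c = 9.80 − 6.517 = 3.283 mg/L.
x_c = v t_c = 0.368 m/s × 2.169 d × 86400 s/d = 68980 m ≈ 69.0 km.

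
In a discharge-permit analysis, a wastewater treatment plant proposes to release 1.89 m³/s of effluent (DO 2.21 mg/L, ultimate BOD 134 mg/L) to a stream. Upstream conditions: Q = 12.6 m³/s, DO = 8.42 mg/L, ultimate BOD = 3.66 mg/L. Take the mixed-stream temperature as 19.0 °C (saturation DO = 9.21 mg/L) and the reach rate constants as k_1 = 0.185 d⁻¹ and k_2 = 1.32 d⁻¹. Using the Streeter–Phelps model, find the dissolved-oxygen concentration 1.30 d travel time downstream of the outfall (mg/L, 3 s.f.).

Mixed DO = (12.6×8.42 + 1.89×2.21)/(12.6+1.89) = 110.3/14.49 = 7.610 mg/L.
Mixed L₀ = (12.6×3.66 + 1.89×134)/(14.49) = 299.4/14.49 = 20.66 mg/L.
Initial deficit D₀ = C_s − DO₀ = 9.21 − 7.610 = 1.600 mg/L.
D(1.30) = [0.185×20.66/(1.32−0.185)](e^(−0.185×1.30) − e^(−1.32×1.30)) + 1.600 e^(−1.32×1.30)
= 3.368 × (0.7862 − 0.1798) + 1.600 × 0.1798 = 2.330 mg/L.
DO = 9.21 − 2.330 = 6.880 mg/L.

DO ≈ 6.88 mg/L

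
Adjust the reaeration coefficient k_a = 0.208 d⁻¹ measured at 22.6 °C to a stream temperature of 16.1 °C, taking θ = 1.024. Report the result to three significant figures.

k_a ≈ 0.178 d⁻¹

k_a(T₂) = k_a(T₁) · θ^(T₂−T₁) = 0.208 × 1.024^(16.1−22.6)
= 0.208 × 1.024^-6.50 = 0.208 × 0.8571 = 0.1783 d⁻¹.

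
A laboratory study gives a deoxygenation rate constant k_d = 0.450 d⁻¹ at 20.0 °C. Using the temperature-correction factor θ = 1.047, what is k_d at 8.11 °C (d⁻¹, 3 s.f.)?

k_d(T₂) = k_d(T₁) · θ^(T₂−T₁) = 0.450 × 1.047^(8.11−20.0)
= 0.450 × 1.047^-11.9 = 0.450 × 0.5792 = 0.2606 d⁻¹.

k_d ≈ 0.261 d⁻¹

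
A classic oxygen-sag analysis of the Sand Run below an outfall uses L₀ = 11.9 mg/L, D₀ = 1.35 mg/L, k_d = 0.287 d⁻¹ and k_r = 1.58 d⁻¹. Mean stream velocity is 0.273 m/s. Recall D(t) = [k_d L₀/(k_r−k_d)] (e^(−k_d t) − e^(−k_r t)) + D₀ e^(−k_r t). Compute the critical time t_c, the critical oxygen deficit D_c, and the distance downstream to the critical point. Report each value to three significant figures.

With k_r/k_d = 5.505 and 1 − D₀(k_r−k_d)/(k_d L₀) = 0.4889,
t_c = ln(5.505 × 0.4889) / (1.58 − 0.287) = ln(2.692) / 1.293 = 0.9901/1.293 = 0.7657 d.
D_c = (k_d/k_r) L₀ e^(−k_d t_c) = (0.287/1.58) × 11.9 × e^(−0.287×0.7657) = 0.1816 × 11.9 × 0.8027 = 1.735 mg/L.
x_c = v t_c = 0.273 m/s × 0.7657 d × 86400 s/d = 18060 m ≈ 18.1 km.

t_c ≈ 0.766 d; D_c ≈ 1.74 mg/L; x_c ≈ 18.1 km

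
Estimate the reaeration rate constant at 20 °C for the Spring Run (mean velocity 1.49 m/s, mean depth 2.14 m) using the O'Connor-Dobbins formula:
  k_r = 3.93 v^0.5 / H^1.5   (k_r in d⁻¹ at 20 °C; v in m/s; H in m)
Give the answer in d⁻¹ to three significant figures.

k_r ≈ 1.53 d⁻¹

k_r = 3.93 × 1.49^0.5 / 2.14^1.5 = 3.93 × 1.221 / 3.131 = 1.532 d⁻¹.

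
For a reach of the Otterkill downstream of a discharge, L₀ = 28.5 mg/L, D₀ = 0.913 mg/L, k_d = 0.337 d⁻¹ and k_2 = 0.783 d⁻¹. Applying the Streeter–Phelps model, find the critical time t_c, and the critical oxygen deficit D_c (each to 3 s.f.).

t_c ≈ 1.79 d; D_c ≈ 6.70 mg/L

t_c = [1/(k_2−k_d)] ln[(k_2/k_d)(1 − D₀(k_2−k_d)/(k_d L₀))]
= [1/(0.783−0.337)] ln[(0.783/0.337)(1 − 0.913×0.4460/(0.337×28.5))]
= (1/0.4460) ln[2.323 × 0.9576] = 2.242 × ln(2.225) = 2.242 × 0.7997 = 1.793 d.
D_c = (k_d/k_2) L₀ e^(−k_d t_c) = (0.337/0.783) × 28.5 × e^(−0.337×1.793) = 0.4304 × 28.5 × 0.5465 = 6.703 mg/L.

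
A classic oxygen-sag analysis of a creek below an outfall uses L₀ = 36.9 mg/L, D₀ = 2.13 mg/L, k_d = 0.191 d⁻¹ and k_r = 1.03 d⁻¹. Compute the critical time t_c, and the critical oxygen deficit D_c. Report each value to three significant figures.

At the critical point dD/dt = 0, so k_d L₀ e^(−k_d t) = k_r D. Substituting D(t) from the Streeter–Phelps equation and solving for t gives
t_c = ln[(k_r/k_d)(1 − D₀(k_r−k_d)/(k_d L₀))] / (k_r−k_d).
Here k_r−k_d = 0.8390 d⁻¹ and 1 − D₀(k_r−k_d)/(k_d L₀) = 1 − 2.13×0.8390/(0.191×36.9) = 0.7464, so
t_c = ln(5.393 × 0.7464) / 0.8390 = 1.393 / 0.8390 = 1.660 d.
L(t_c) = L₀ e^(−k_d t_c) = 36.9 × 0.7283 = 26.87 mg/L, and at the critical point k_r D_c = k_d L, so D_c = (0.191/1.03) × 26.87 = 4.984 mg/L.

t_c ≈ 1.66 d; D_c ≈ 4.98 mg/L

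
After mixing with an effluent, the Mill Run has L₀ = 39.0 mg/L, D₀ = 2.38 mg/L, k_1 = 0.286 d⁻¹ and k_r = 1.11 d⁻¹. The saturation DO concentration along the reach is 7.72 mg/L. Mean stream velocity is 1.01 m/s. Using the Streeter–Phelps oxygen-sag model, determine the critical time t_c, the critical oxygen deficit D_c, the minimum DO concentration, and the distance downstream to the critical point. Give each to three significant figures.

t_c ≈ 1.41 d; D_c ≈ 6.71 mg/L; min DO ≈ 1.01 mg/L; x_c ≈ 123 km

t_c = [1/(k_r−k_1)] ln[(k_r/k_1)(1 − D₀(k_r−k_1)/(k_1 L₀))]
= [1/(1.11−0.286)] ln[(1.11/0.286)(1 − 2.38×0.8240/(0.286×39.0))]
= (1/0.8240) ln[3.881 × 0.8242] = 1.214 × ln(3.199) = 1.214 × 1.163 = 1.411 d.
D_c = (k_1/k_r) L₀ e^(−k_1 t_c) = (0.286/1.11) × 39.0 × e^(−0.286×1.411) = 0.2577 × 39.0 × 0.6679 = 6.712 mg/L.
Minimum DO = C_s − D_c = 7.72 − 6.712 = 1.008 mg/L.
x_c = v t_c = 1.01 m/s × 1.411 d × 86400 s/d = 123100 m ≈ 123 km.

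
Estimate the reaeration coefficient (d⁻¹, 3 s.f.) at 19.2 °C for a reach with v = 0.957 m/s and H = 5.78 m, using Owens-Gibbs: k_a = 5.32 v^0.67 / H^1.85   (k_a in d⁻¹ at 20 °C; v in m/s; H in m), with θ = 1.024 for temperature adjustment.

k_a(20) = 5.32 × 0.957^0.67 / 5.78^1.85 = 5.32 × 0.9710 / 25.68 = 0.2012 d⁻¹.
k_a(19.2) = 0.2012 × 1.024^(19.2−20) = 0.2012 × 0.9812 = 0.1974 d⁻¹.

k_a ≈ 0.197 d⁻¹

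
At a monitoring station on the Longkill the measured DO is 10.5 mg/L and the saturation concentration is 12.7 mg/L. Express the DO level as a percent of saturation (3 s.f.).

82.7 % saturation

% saturation = C/C_s × 100 = 10.5/12.7 × 100 = 82.7 %.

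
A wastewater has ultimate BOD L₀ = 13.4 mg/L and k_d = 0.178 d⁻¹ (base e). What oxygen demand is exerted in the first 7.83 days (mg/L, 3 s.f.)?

y_t = L₀(1 − e^(−k_d t)) = 13.4 × (1 − e^(−0.178×7.83))
= 13.4 × (1 − 0.2481) = 13.4 × 0.7519 = 10.07 mg/L.

y ≈ 10.1 mg/L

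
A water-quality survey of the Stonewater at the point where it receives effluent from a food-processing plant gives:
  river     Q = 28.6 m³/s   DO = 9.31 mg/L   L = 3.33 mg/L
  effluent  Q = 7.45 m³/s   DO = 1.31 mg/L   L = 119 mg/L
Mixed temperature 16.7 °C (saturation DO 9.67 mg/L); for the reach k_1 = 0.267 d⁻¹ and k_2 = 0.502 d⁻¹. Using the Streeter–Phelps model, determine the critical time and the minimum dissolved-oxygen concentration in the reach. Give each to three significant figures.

Mixed DO = (28.6×9.31 + 7.45×1.31)/(28.6+7.45) = 276.0/36.05 = 7.657 mg/L.
Mixed L₀ = (28.6×3.33 + 7.45×119)/(36.05) = 981.8/36.05 = 27.23 mg/L.
Initial deficit D₀ = C_s − DO₀ = 9.67 − 7.657 = 2.013 mg/L.
t_c = (1/0.2350) ln[(0.502/0.267)(1 − 2.013×0.2350/(0.267×27.23))] = 4.255 × ln(1.758) = 2.400 d.
D_c = (0.267/0.502) × 27.23 × e^(−0.267×2.400) = 0.5319 × 27.23 × 0.5268 = 7.631 mg/L.
Minimum DO = 9.67 − 7.631 = 2.039 mg/L.

t_c ≈ 2.40 d; minimum DO ≈ 2.04 mg/L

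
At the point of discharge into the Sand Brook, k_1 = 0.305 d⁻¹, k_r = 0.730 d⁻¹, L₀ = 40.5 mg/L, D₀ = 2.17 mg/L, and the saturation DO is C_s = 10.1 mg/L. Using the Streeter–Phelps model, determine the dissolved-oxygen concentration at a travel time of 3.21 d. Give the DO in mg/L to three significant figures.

k_1 L₀/(k_r−k_1) = 0.305×40.5/(0.730−0.305) = 12.35/0.4250 = 29.06 mg/L.
e^(−k_1 t) = e^(−0.305×3.210) = 0.3757; e^(−k_r t) = e^(−0.730×3.210) = 0.09601.
D = 29.06 × (0.3757 − 0.09601) + 2.17 × 0.09601 = 8.128 + 0.2083 = 8.337 mg/L.
DO = C_s − D = 10.1 − 8.337 = 1.763 mg/L.

DO ≈ 1.76 mg/L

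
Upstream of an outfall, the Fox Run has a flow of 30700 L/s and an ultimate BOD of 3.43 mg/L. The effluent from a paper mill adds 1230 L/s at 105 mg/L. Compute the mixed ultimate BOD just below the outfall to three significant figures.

7.34 mg/L

Flow-weighted mixing: C = (Q_r C_r + Q_w C_w)/(Q_r + Q_w)
= (30700×3.43 + 1230×105)/(30700 + 1230) = 234500/31930 = 7.343 mg/L.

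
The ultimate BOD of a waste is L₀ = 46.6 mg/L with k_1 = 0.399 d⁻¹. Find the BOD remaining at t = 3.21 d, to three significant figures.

L_t = L₀ e^(−k_1 t) = 46.6 × e^(−0.399×3.21) = 46.6 × 0.2778 = 12.95 mg/L.

L ≈ 12.9 mg/L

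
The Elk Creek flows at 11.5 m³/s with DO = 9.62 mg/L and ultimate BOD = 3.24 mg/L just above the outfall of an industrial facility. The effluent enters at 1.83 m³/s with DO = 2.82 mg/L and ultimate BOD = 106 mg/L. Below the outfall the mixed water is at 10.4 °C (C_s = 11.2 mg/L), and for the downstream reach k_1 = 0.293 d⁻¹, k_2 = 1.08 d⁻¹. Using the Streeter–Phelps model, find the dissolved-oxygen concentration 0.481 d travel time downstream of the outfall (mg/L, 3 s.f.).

Mixed DO = (11.5×9.62 + 1.83×2.82)/(11.5+1.83) = 115.8/13.33 = 8.686 mg/L.
Mixed L₀ = (11.5×3.24 + 1.83×106)/(13.33) = 231.2/13.33 = 17.35 mg/L.
Initial deficit D₀ = C_s − DO₀ = 11.2 − 8.686 = 2.514 mg/L.
D(0.481) = [0.293×17.35/(1.08−0.293)](e^(−0.293×0.481) − e^(−1.08×0.481)) + 2.514 e^(−1.08×0.481)
= 6.458 × (0.8685 − 0.5948) + 2.514 × 0.5948 = 3.263 mg/L.
DO = 11.2 − 3.263 = 7.937 mg/L.

DO ≈ 7.94 mg/L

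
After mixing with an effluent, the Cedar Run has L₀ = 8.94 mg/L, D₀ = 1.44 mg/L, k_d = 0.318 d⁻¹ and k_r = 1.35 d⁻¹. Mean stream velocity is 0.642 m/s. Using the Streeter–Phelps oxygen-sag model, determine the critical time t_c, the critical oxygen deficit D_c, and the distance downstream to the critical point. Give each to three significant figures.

t_c ≈ 0.684 d; D_c ≈ 1.69 mg/L; x_c ≈ 38.0 km

At the critical point dD/dt = 0, so k_d L₀ e^(−k_d t) = k_r D. Substituting D(t) from the Streeter–Phelps equation and solving for t gives
t_c = ln[(k_r/k_d)(1 − D₀(k_r−k_d)/(k_d L₀))] / (k_r−k_d).
Here k_r−k_d = 1.032 d⁻¹ and 1 − D₀(k_r−k_d)/(k_d L₀) = 1 − 1.44×1.032/(0.318×8.94) = 0.4773, so
t_c = ln(4.245 × 0.4773) / 1.032 = 0.7061 / 1.032 = 0.6842 d.
L(t_c) = L₀ e^(−k_d t_c) = 8.94 × 0.8045 = 7.192 mg/L, and at the critical point k_r D_c = k_d L, so D_c = (0.318/1.35) × 7.192 = 1.694 mg/L.
x_c = v t_c = 0.642 m/s × 0.6842 d × 86400 s/d = 37950 m ≈ 38.0 km.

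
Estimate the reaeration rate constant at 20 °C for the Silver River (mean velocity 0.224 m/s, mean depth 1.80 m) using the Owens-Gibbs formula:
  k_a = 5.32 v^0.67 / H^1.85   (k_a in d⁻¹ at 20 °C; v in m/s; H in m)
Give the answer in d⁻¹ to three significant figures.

k_a = 5.32 × 0.224^0.67 / 1.80^1.85 = 5.32 × 0.3670 / 2.967 = 0.6581 d⁻¹.

k_a ≈ 0.658 d⁻¹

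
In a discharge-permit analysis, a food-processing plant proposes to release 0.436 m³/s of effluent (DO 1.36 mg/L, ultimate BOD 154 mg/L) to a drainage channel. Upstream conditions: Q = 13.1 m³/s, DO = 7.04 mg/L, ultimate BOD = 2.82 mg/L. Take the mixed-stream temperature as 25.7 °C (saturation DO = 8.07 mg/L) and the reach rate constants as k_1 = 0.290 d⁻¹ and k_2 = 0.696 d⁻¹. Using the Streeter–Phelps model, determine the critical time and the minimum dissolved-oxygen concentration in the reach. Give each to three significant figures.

Mixed DO = (13.1×7.04 + 0.436×1.36)/(13.1+0.436) = 92.82/13.54 = 6.857 mg/L.
Mixed L₀ = (13.1×2.82 + 0.436×154)/(13.54) = 104.1/13.54 = 7.690 mg/L.
Initial deficit D₀ = C_s − DO₀ = 8.07 − 6.857 = 1.213 mg/L.
t_c = (1/0.4060) ln[(0.696/0.290)(1 − 1.213×0.4060/(0.290×7.690))] = 2.463 × ln(1.870) = 1.542 d.
D_c = (0.290/0.696) × 7.690 × e^(−0.290×1.542) = 0.4167 × 7.690 × 0.6395 = 2.049 mg/L.
Minimum DO = 8.07 − 2.049 = 6.021 mg/L.

t_c ≈ 1.54 d; minimum DO ≈ 6.02 mg/L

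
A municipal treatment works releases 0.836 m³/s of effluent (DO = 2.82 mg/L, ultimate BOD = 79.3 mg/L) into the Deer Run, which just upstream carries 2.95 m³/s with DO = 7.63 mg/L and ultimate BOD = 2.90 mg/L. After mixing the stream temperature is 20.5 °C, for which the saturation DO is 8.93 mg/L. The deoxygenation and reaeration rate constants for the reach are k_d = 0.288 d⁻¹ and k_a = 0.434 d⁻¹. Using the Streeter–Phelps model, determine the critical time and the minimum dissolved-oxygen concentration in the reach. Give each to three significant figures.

Mixed DO = (2.95×7.63 + 0.836×2.82)/(2.95+0.836) = 24.87/3.786 = 6.568 mg/L.
Mixed L₀ = (2.95×2.90 + 0.836×79.3)/(3.786) = 74.85/3.786 = 19.77 mg/L.
Initial deficit D₀ = C_s − DO₀ = 8.93 − 6.568 = 2.362 mg/L.
t_c = (1/0.1460) ln[(0.434/0.288)(1 − 2.362×0.1460/(0.288×19.77))] = 6.849 × ln(1.416) = 2.381 d.
D_c = (0.288/0.434) × 19.77 × e^(−0.288×2.381) = 0.6636 × 19.77 × 0.5037 = 6.609 mg/L.
Minimum DO = 8.93 − 6.609 = 2.321 mg/L.

t_c ≈ 2.38 d; minimum DO ≈ 2.32 mg/L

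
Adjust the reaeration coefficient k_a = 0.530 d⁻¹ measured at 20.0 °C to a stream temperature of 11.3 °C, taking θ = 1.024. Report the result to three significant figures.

k_a ≈ 0.431 d⁻¹

k_a(T₂) = k_a(T₁) · θ^(T₂−T₁) = 0.530 × 1.024^(11.3−20.0)
= 0.530 × 1.024^-8.70 = 0.530 × 0.8136 = 0.4312 d⁻¹.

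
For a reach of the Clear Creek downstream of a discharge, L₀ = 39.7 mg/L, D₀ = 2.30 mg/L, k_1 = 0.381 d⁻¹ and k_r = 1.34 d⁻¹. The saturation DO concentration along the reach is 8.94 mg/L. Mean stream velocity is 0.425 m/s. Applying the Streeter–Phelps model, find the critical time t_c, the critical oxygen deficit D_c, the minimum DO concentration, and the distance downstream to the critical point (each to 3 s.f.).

t_c ≈ 1.15 d; D_c ≈ 7.29 mg/L; min DO ≈ 1.65 mg/L; x_c ≈ 42.1 km

t_c = [1/(k_r−k_1)] ln[(k_r/k_1)(1 − D₀(k_r−k_1)/(k_1 L₀))]
= [1/(1.34−0.381)] ln[(1.34/0.381)(1 − 2.30×0.9590/(0.381×39.7))]
= (1/0.9590) ln[3.517 × 0.8542] = 1.043 × ln(3.004) = 1.043 × 1.100 = 1.147 d.
D_c = (k_1/k_r) L₀ e^(−k_1 t_c) = (0.381/1.34) × 39.7 × e^(−0.381×1.147) = 0.2843 × 39.7 × 0.6460 = 7.291 mg/L.
Minimum DO = C_s − D_c = 8.94 − 7.291 = 1.649 mg/L.
x_c = v t_c = 0.425 m/s × 1.147 d × 86400 s/d = 42120 m ≈ 42.1 km.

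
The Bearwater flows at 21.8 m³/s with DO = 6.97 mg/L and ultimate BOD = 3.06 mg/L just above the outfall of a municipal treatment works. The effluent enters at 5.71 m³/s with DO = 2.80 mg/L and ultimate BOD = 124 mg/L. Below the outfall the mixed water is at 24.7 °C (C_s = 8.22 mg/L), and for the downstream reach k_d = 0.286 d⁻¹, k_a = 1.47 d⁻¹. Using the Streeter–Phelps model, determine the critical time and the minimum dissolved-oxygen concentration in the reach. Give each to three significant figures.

t_c ≈ 1.07 d; minimum DO ≈ 4.18 mg/L

Mixed DO = (21.8×6.97 + 5.71×2.80)/(21.8+5.71) = 167.9/27.51 = 6.104 mg/L.
Mixed L₀ = (21.8×3.06 + 5.71×124)/(27.51) = 774.7/27.51 = 28.16 mg/L.
Initial deficit D₀ = C_s − DO₀ = 8.22 − 6.104 = 2.116 mg/L.
t_c = (1/1.184) ln[(1.47/0.286)(1 − 2.116×1.184/(0.286×28.16))] = 0.8446 × ln(3.541) = 1.068 d.
D_c = (0.286/1.47) × 28.16 × e^(−0.286×1.068) = 0.1946 × 28.16 × 0.7368 = 4.037 mg/L.
Minimum DO = 8.22 − 4.037 = 4.183 mg/L.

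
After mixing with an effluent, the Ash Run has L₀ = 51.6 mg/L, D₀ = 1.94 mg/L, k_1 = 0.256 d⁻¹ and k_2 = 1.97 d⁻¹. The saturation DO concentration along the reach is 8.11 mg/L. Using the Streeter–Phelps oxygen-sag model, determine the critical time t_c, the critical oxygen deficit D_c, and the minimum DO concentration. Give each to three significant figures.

t_c ≈ 1.02 d; D_c ≈ 5.16 mg/L; min DO ≈ 2.95 mg/L

With k_2/k_1 = 7.695 and 1 − D₀(k_2−k_1)/(k_1 L₀) = 0.7483,
t_c = ln(7.695 × 0.7483) / (1.97 − 0.256) = ln(5.758) / 1.714 = 1.751/1.714 = 1.021 d.
L(t_c) = L₀ e^(−k_1 t_c) = 51.6 × 0.7699 = 39.73 mg/L, and at the critical point k_2 D_c = k_1 L, so D_c = (0.256/1.97) × 39.73 = 5.163 mg/L.
Minimum DO = C_s − D_c = 8.11 − 5.163 = 2.947 mg/L.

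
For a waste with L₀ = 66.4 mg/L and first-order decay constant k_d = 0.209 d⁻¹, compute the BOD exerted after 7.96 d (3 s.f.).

y_t = L₀(1 − e^(−k_d t)) = 66.4 × (1 − e^(−0.209×7.96))
= 66.4 × (1 − 0.1894) = 66.4 × 0.8106 = 53.82 mg/L.

y ≈ 53.8 mg/L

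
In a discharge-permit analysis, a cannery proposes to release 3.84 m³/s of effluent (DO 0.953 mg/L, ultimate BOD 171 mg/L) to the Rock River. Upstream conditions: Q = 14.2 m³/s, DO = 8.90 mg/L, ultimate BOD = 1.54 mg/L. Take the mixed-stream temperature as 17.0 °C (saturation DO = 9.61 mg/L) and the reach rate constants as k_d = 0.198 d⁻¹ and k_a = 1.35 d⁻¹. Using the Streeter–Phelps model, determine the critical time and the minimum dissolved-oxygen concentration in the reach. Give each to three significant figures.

t_c ≈ 1.26 d; minimum DO ≈ 5.31 mg/L

Mixed DO = (14.2×8.90 + 3.84×0.953)/(14.2+3.84) = 130.0/18.04 = 7.208 mg/L.
Mixed L₀ = (14.2×1.54 + 3.84×171)/(18.04) = 678.5/18.04 = 37.61 mg/L.
Initial deficit D₀ = C_s − DO₀ = 9.61 − 7.208 = 2.402 mg/L.
t_c = (1/1.152) ln[(1.35/0.198)(1 − 2.402×1.152/(0.198×37.61))] = 0.8681 × ln(4.285) = 1.263 d.
D_c = (0.198/1.35) × 37.61 × e^(−0.198×1.263) = 0.1467 × 37.61 × 0.7787 = 4.296 mg/L.
Minimum DO = 9.61 − 4.296 = 5.314 mg/L.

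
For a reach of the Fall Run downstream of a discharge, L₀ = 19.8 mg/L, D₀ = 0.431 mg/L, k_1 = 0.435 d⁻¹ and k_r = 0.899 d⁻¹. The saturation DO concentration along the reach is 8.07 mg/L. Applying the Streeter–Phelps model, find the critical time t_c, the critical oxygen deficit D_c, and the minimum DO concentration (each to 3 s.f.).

t_c ≈ 1.51 d; D_c ≈ 4.96 mg/L; min DO ≈ 3.11 mg/L

With k_r/k_1 = 2.067 and 1 − D₀(k_r−k_1)/(k_1 L₀) = 0.9768,
t_c = ln(2.067 × 0.9768) / (0.899 − 0.435) = ln(2.019) / 0.4640 = 0.7024/0.4640 = 1.514 d.
D_c = (k_1/k_r) L₀ e^(−k_1 t_c) = (0.435/0.899) × 19.8 × e^(−0.435×1.514) = 0.4839 × 19.8 × 0.5176 = 4.959 mg/L.
Minimum DO = C_s − D_c = 8.07 − 4.959 = 3.111 mg/L.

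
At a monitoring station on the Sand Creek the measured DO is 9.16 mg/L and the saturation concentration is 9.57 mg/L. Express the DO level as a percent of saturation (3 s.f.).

% saturation = C/C_s × 100 = 9.16/9.57 × 100 = 95.7 %.

95.7 % saturation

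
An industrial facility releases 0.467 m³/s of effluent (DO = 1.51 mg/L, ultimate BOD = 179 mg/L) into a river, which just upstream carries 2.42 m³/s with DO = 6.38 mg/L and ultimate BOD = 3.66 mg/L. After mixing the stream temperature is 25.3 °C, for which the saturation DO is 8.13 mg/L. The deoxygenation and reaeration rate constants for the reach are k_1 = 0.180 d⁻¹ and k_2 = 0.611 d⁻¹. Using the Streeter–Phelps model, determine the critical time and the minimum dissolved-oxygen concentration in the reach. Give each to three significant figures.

Mixed DO = (2.42×6.38 + 0.467×1.51)/(2.42+0.467) = 16.14/2.887 = 5.592 mg/L.
Mixed L₀ = (2.42×3.66 + 0.467×179)/(2.887) = 92.45/2.887 = 32.02 mg/L.
Initial deficit D₀ = C_s − DO₀ = 8.13 − 5.592 = 2.538 mg/L.
t_c = (1/0.4310) ln[(0.611/0.180)(1 − 2.538×0.4310/(0.180×32.02))] = 2.320 × ln(2.750) = 2.347 d.
D_c = (0.180/0.611) × 32.02 × e^(−0.180×2.347) = 0.2946 × 32.02 × 0.6554 = 6.183 mg/L.
Minimum DO = 8.13 − 6.183 = 1.947 mg/L.

t_c ≈ 2.35 d; minimum DO ≈ 1.95 mg/L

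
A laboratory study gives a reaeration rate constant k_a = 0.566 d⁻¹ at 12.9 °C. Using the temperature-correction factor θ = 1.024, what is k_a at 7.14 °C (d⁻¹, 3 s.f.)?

k_a ≈ 0.494 d⁻¹

k_a(T₂) = k_a(T₁) · θ^(T₂−T₁) = 0.566 × 1.024^(7.14−12.9)
= 0.566 × 1.024^-5.76 = 0.566 × 0.8723 = 0.4937 d⁻¹.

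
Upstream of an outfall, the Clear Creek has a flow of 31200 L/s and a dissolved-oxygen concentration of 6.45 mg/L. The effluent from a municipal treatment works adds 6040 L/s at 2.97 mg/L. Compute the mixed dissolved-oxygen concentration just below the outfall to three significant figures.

Flow-weighted mixing: C = (Q_r C_r + Q_w C_w)/(Q_r + Q_w)
= (31200×6.45 + 6040×2.97)/(31200 + 6040) = 219200/37240 = 5.886 mg/L.

5.89 mg/L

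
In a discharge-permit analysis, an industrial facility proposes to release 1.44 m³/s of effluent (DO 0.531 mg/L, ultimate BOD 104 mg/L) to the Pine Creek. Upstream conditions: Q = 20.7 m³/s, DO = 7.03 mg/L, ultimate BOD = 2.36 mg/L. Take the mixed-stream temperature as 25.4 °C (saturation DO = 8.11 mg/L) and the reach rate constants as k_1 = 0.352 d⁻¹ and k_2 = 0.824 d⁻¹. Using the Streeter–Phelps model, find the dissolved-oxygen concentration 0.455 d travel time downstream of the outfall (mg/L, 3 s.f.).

Mixed DO = (20.7×7.03 + 1.44×0.531)/(20.7+1.44) = 146.3/22.14 = 6.607 mg/L.
Mixed L₀ = (20.7×2.36 + 1.44×104)/(22.14) = 198.6/22.14 = 8.971 mg/L.
Initial deficit D₀ = C_s − DO₀ = 8.11 − 6.607 = 1.503 mg/L.
D(0.455) = [0.352×8.971/(0.824−0.352)](e^(−0.352×0.455) − e^(−0.824×0.455)) + 1.503 e^(−0.824×0.455)
= 6.690 × (0.8520 − 0.6873) + 1.503 × 0.6873 = 2.134 mg/L.
DO = 8.11 − 2.134 = 5.976 mg/L.

DO ≈ 5.98 mg/L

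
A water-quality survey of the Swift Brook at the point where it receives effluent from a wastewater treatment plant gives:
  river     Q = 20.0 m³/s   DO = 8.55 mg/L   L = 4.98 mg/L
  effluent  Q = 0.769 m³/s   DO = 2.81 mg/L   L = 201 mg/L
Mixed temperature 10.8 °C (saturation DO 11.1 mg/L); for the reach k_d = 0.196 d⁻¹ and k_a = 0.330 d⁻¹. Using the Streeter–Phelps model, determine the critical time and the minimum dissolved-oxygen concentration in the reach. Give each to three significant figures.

t_c ≈ 2.64 d; minimum DO ≈ 6.77 mg/L

Mixed DO = (20.0×8.55 + 0.769×2.81)/(20.0+0.769) = 173.2/20.77 = 8.337 mg/L.
Mixed L₀ = (20.0×4.98 + 0.769×201)/(20.77) = 254.2/20.77 = 12.24 mg/L.
Initial deficit D₀ = C_s − DO₀ = 11.1 − 8.337 = 2.763 mg/L.
t_c = (1/0.1340) ln[(0.330/0.196)(1 − 2.763×0.1340/(0.196×12.24))] = 7.463 × ln(1.424) = 2.637 d.
D_c = (0.196/0.330) × 12.24 × e^(−0.196×2.637) = 0.5939 × 12.24 × 0.5964 = 4.335 mg/L.
Minimum DO = 11.1 − 4.335 = 6.765 mg/L.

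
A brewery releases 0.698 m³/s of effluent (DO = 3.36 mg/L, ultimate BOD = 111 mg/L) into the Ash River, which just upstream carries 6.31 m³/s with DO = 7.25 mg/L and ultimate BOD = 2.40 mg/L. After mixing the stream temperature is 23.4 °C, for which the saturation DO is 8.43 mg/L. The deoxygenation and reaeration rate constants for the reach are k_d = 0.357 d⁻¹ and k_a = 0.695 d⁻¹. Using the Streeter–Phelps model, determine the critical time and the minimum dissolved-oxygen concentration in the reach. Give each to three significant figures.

Mixed DO = (6.31×7.25 + 0.698×3.36)/(6.31+0.698) = 48.09/7.008 = 6.863 mg/L.
Mixed L₀ = (6.31×2.40 + 0.698×111)/(7.008) = 92.62/7.008 = 13.22 mg/L.
Initial deficit D₀ = C_s − DO₀ = 8.43 − 6.863 = 1.567 mg/L.
t_c = (1/0.3380) ln[(0.695/0.357)(1 − 1.567×0.3380/(0.357×13.22))] = 2.959 × ln(1.728) = 1.619 d.
D_c = (0.357/0.695) × 13.22 × e^(−0.357×1.619) = 0.5137 × 13.22 × 0.5611 = 3.809 mg/L.
Minimum DO = 8.43 − 3.809 = 4.621 mg/L.

t_c ≈ 1.62 d; minimum DO ≈ 4.62 mg/L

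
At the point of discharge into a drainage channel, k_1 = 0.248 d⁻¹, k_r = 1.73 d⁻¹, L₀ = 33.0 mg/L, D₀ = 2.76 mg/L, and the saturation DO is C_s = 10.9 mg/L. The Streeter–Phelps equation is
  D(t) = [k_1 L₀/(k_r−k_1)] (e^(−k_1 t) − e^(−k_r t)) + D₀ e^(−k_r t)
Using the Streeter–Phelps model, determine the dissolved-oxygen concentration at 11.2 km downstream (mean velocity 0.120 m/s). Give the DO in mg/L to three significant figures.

Travel time t = x/v = 11.2 km / (0.120 m/s) = 11200 m / 0.120 m/s = 93330 s = 1.080 d.
k_1 L₀/(k_r−k_1) = 0.248×33.0/(1.73−0.248) = 8.184/1.482 = 5.522 mg/L.
e^(−k_1 t) = e^(−0.248×1.080) = 0.7650; e^(−k_r t) = e^(−1.73×1.080) = 0.1543.
D = 5.522 × (0.7650 − 0.1543) + 2.76 × 0.1543 = 3.372 + 0.4259 = 3.798 mg/L.
DO = C_s − D = 10.9 − 3.798 = 7.102 mg/L.

DO ≈ 7.10 mg/L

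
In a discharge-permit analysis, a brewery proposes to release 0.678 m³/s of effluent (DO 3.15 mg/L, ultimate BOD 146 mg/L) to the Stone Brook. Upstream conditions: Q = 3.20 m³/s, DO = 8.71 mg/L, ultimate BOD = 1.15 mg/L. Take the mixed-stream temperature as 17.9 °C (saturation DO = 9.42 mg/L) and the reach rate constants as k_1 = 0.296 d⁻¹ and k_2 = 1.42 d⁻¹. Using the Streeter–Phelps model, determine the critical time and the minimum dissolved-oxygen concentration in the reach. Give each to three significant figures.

Mixed DO = (3.20×8.71 + 0.678×3.15)/(3.20+0.678) = 30.01/3.878 = 7.738 mg/L.
Mixed L₀ = (3.20×1.15 + 0.678×146)/(3.878) = 102.7/3.878 = 26.47 mg/L.
Initial deficit D₀ = C_s − DO₀ = 9.42 − 7.738 = 1.682 mg/L.
t_c = (1/1.124) ln[(1.42/0.296)(1 − 1.682×1.124/(0.296×26.47))] = 0.8897 × ln(3.640) = 1.149 d.
D_c = (0.296/1.42) × 26.47 × e^(−0.296×1.149) = 0.2085 × 26.47 × 0.7116 = 3.927 mg/L.
Minimum DO = 9.42 − 3.927 = 5.493 mg/L.

t_c ≈ 1.15 d; minimum DO ≈ 5.49 mg/L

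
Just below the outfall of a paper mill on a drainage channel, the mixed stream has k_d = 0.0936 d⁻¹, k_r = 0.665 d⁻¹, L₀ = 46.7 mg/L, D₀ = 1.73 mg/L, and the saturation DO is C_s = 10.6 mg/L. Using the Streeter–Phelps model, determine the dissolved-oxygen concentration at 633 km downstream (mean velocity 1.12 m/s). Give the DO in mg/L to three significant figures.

DO ≈ 6.53 mg/L

Travel time t = x/v = 633 km / (1.12 m/s) = 633000 m / 1.12 m/s = 565200 s = 6.541 d.
k_d L₀/(k_r−k_d) = 0.0936×46.7/(0.665−0.0936) = 4.371/0.5714 = 7.650 mg/L.
e^(−k_d t) = e^(−0.0936×6.541) = 0.5421; e^(−k_r t) = e^(−0.665×6.541) = 0.01291.
D = 7.650 × (0.5421 − 0.01291) + 1.73 × 0.01291 = 4.048 + 0.02233 = 4.071 mg/L.
DO = C_s − D = 10.6 − 4.071 = 6.529 mg/L.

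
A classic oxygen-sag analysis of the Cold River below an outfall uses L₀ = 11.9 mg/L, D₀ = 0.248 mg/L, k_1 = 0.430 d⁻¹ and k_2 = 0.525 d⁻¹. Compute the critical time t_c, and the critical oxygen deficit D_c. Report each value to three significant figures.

t_c ≈ 2.05 d; D_c ≈ 4.03 mg/L

With k_2/k_1 = 1.221 and 1 − D₀(k_2−k_1)/(k_1 L₀) = 0.9954,
t_c = ln(1.221 × 0.9954) / (0.525 − 0.430) = ln(1.215) / 0.09500 = 0.1950/0.09500 = 2.053 d.
D_c = (k_1/k_2) L₀ e^(−k_1 t_c) = (0.430/0.525) × 11.9 × e^(−0.430×2.053) = 0.8190 × 11.9 × 0.4137 = 4.032 mg/L.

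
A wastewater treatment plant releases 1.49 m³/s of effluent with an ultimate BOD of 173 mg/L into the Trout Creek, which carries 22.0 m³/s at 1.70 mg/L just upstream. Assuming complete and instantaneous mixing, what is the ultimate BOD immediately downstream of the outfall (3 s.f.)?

12.6 mg/L

Flow-weighted mixing: C = (Q_r C_r + Q_w C_w)/(Q_r + Q_w)
= (22.0×1.70 + 1.49×173)/(22.0 + 1.49) = 295.2/23.49 = 12.57 mg/L.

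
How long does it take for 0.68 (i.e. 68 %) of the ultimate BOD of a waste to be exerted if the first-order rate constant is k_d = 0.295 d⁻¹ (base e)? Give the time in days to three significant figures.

t ≈ 3.86 d

y/L₀ = 1 − e^(−k_d t) = 0.68 ⇒ e^(−k_d t) = 0.320
t = −ln(0.320) / 0.295 = 1.139 / 0.295 = 3.862 d.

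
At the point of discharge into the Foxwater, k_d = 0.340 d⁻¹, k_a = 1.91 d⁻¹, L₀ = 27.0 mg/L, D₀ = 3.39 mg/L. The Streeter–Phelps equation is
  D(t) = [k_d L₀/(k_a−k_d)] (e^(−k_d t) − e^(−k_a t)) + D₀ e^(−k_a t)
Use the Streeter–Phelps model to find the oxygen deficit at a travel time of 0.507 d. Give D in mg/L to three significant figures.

k_d L₀/(k_a−k_d) = 0.340×27.0/(1.91−0.340) = 9.180/1.570 = 5.847 mg/L.
e^(−k_d t) = e^(−0.340×0.5070) = 0.8417; e^(−k_a t) = e^(−1.91×0.5070) = 0.3797.
D = 5.847 × (0.8417 − 0.3797) + 3.39 × 0.3797 = 2.701 + 1.287 = 3.988 mg/L.

D ≈ 3.99 mg/L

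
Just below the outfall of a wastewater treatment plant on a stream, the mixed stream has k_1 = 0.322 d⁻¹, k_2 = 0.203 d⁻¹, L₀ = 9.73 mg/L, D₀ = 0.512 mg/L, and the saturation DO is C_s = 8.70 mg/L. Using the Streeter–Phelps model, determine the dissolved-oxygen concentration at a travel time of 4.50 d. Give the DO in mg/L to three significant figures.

DO ≈ 4.12 mg/L

k_1 L₀/(k_2−k_1) = 0.322×9.73/(0.203−0.322) = 3.133/-0.1190 = -26.33 mg/L.
e^(−k_1 t) = e^(−0.322×4.500) = 0.2348; e^(−k_2 t) = e^(−0.203×4.500) = 0.4011.
D = -26.33 × (0.2348 − 0.4011) + 0.512 × 0.4011 = 4.379 + 0.2054 = 4.584 mg/L.
DO = C_s − D = 8.70 − 4.584 = 4.116 mg/L.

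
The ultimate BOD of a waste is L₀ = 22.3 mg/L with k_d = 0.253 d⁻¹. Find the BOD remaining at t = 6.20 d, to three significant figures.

L_t = L₀ e^(−k_d t) = 22.3 × e^(−0.253×6.20) = 22.3 × 0.2083 = 4.646 mg/L.

L ≈ 4.65 mg/L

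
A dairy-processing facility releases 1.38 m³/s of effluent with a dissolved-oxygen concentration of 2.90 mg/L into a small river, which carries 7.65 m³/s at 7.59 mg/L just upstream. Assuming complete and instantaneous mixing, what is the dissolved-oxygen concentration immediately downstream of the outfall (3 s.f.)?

6.87 mg/L

Flow-weighted mixing: C = (Q_r C_r + Q_w C_w)/(Q_r + Q_w)
= (7.65×7.59 + 1.38×2.90)/(7.65 + 1.38) = 62.07/9.030 = 6.873 mg/L.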